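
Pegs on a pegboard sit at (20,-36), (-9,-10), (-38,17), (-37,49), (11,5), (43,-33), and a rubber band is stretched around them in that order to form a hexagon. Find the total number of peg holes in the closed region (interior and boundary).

2246

By the shoelace formula, twice the signed area is |[20·(-10) − (-9)·(-36)] + [(-9)·17 − (-38)·(-10)] + [(-38)·49 − (-37)·17] + [(-37)·5 − 11·49] + [11·(-33) − 43·5] + [43·(-36) − 20·(-33)]| = 4480, so the area is 2240.
Along each edge there are gcd(|Δx|,|Δy|)+1 lattice points, so counting each shared vertex once the boundary has gcd(29,26) + gcd(29,27) + gcd(1,32) + gcd(48,44) + gcd(32,38) + gcd(23,3) = 1+1+1+4+2+1 = 10.
Pick's theorem gives I = A − B/2 + 1 = 2240 − 10/2 + 1 = 2236, so the closed region contains I + B = 2236 + 10 = 2246 lattice points.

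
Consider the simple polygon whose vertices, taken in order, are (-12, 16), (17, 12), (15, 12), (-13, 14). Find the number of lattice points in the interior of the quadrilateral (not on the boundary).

By the shoelace formula, twice the signed area is |[(-12)·12 − 17·16] + [17·12 − 15·12] + [15·14 − (-13)·12] + [(-13)·16 − (-12)·14]| = 66, so the area is 33.
Along each edge there are gcd(|Δx|,|Δy|)+1 lattice points, so counting each shared vertex once the boundary has gcd(29,4) + gcd(2,0) + gcd(28,2) + gcd(1,2) = 1+2+2+1 = 6.
Pick's theorem gives I = A − B/2 + 1 = 33 − 6/2 + 1 = 31.

31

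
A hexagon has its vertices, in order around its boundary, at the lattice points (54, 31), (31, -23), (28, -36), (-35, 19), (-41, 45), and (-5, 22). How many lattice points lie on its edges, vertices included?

7

The number of boundary lattice points is Σ gcd(|Δx|,|Δy|) = gcd(23,54) + gcd(3,13) + gcd(63,55) + gcd(6,26) + gcd(36,23) + gcd(59,9) = 1+1+1+2+1+1 = 7.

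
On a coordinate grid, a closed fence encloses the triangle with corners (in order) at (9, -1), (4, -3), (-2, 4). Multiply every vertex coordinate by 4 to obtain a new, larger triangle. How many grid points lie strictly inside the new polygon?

The shoelace formula gives twice the area as |(9·(-3) − 4·(-1)) + (4·4 − (-2)·(-3)) + ((-2)·(-1) − 9·4)| = 47, so the area is 47/2.
The number of boundary lattice points is Σ gcd(|Δx|,|Δy|) = gcd(5,2) + gcd(6,7) + gcd(11,5) = 1+1+1 = 3.
Scaling by 4 multiplies the area by 4² = 16 (so the new area is 376) and multiplies the boundary lattice-point count by 4, giving 12.
By Pick's theorem, the interior count of the dilated polygon is 376 − 12/2 + 1 = 371.

371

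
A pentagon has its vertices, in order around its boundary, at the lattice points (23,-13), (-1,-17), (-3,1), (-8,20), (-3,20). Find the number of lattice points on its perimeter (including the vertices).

The number of boundary lattice points is Σ gcd(|Δx|,|Δy|) = gcd(24,4) + gcd(2,18) + gcd(5,19) + gcd(5,0) + gcd(26,33) = 4+2+1+5+1 = 13.

13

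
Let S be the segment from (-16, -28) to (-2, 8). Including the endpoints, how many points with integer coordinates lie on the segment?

The number of lattice points on a segment between lattice points is gcd(|Δx|,|Δy|) + 1 = gcd(14,36) + 1 = 2 + 1 = 3.

3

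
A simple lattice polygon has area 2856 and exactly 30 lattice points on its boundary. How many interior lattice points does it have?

2842

Pick's theorem A = I + B/2 − 1 rearranges to I = A − B/2 + 1 = 2856 − 30/2 + 1 = 2842.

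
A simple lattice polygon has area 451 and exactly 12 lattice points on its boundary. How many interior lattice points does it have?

446

Pick's theorem A = I + B/2 − 1 rearranges to I = A − B/2 + 1 = 451 − 12/2 + 1 = 446.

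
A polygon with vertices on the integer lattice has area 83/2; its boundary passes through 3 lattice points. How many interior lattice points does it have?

From Pick's theorem, I = A − B/2 + 1 = 83/2 − 3/2 + 1 = 41.

41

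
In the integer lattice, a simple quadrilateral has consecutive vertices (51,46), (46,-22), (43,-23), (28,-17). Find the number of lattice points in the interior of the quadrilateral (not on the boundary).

By the shoelace formula, twice the signed area is |[51·(-22) − 46·46] + [46·(-23) − 43·(-22)] + [43·(-17) − 28·(-23)] + [28·46 − 51·(-17)]| = 1282, so the area is 641.
The number of boundary lattice points is Σ gcd(|Δx|,|Δy|) = gcd(5,68) + gcd(3,1) + gcd(15,6) + gcd(23,63) = 1+1+3+1 = 6.
By Pick's theorem A = I + B/2 − 1, so I = 641 − 6/2 + 1 = 639.

639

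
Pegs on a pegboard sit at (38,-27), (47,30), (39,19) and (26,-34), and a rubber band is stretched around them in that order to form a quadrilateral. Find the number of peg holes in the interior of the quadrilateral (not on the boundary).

By the shoelace formula, twice the signed area is |[38·30 − 47·(-27)] + [47·19 − 39·30] + [39·(-34) − 26·19] + [26·(-27) − 38·(-34)]| = 902, so the area is 451.
Summing gcd(|Δx|,|Δy|) over the edges gives the boundary count: gcd(9,57) + gcd(8,11) + gcd(13,53) + gcd(12,7) = 3+1+1+1 = 6.
By Pick's theorem A = I + B/2 − 1, so I = 451 − 6/2 + 1 = 449.

449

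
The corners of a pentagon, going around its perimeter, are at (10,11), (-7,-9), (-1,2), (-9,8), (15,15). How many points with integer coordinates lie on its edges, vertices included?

Summing gcd(|Δx|,|Δy|) over the edges gives the boundary count: gcd(17,20) + gcd(6,11) + gcd(8,6) + gcd(24,7) + gcd(5,4) = 1+1+2+1+1 = 6.

6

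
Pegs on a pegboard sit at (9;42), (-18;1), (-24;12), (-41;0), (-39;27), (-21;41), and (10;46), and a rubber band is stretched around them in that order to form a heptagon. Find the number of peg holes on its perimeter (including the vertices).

Along each edge there are gcd(|Δx|,|Δy|)+1 lattice points, so counting each shared vertex once the boundary has gcd(27,41) + gcd(6,11) + gcd(17,12) + gcd(2,27) + gcd(18,14) + gcd(31,5) + gcd(1,4) = 1+1+1+1+2+1+1 = 8.

8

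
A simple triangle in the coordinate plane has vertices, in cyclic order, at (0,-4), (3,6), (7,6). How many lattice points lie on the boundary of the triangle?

6

Along each edge there are gcd(|Δx|,|Δy|)+1 lattice points, so counting each shared vertex once the boundary has gcd(3,10) + gcd(4,0) + gcd(7,10) = 1+4+1 = 6.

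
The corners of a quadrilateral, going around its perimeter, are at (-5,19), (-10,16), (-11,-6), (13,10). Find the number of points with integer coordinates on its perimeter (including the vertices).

Along each edge there are gcd(|Δx|,|Δy|)+1 lattice points, so counting each shared vertex once the boundary has gcd(5,3) + gcd(1,22) + gcd(24,16) + gcd(18,9) = 1+1+8+9 = 19.

19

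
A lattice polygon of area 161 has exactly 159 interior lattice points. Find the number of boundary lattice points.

6

Pick's theorem gives A = I + B/2 − 1, so B = 2(A − I + 1) = 2(161 − 159 + 1) = 6.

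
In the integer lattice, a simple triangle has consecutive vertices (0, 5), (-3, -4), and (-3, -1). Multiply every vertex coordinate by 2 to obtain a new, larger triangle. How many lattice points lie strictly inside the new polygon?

By the shoelace formula, twice the signed area is |(0·(-4) − (-3)·5) + ((-3)·(-1) − (-3)·(-4)) + ((-3)·5 − 0·(-1))| = 9, so the area is 9/2.
The number of boundary lattice points is Σ gcd(|Δx|,|Δy|) = gcd(3,9) + gcd(0,3) + gcd(3,6) = 3+3+3 = 9.
Scaling by 2 multiplies the area by 2² = 4 (so the new area is 18) and multiplies the boundary lattice-point count by 2, giving 18.
By Pick's theorem, the interior count of the dilated polygon is 18 − 18/2 + 1 = 10.

10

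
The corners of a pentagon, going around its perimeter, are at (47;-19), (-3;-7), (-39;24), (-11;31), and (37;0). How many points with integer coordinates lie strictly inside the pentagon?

The shoelace formula gives twice the area as |[47·(-7) − (-3)·(-19)] + [(-3)·24 − (-39)·(-7)] + [(-39)·31 − (-11)·24] + [(-11)·0 − 37·31] + [37·(-19) − 47·0]| = 3526, so the area is 1763.
Along each edge there are gcd(|Δx|,|Δy|)+1 lattice points, so counting each shared vertex once the boundary has gcd(50,12) + gcd(36,31) + gcd(28,7) + gcd(48,31) + gcd(10,19) = 2+1+7+1+1 = 12.
Pick's theorem gives I = A − B/2 + 1 = 1763 − 12/2 + 1 = 1758.

1758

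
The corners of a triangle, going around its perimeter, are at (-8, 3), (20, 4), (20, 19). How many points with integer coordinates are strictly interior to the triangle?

The shoelace formula gives twice the area as |[(-8)·4 − 20·3] + [20·19 − 20·4] + [20·3 − (-8)·19]| = 420, so the area is 210.
Summing gcd(|Δx|,|Δy|) over the edges gives the boundary count: gcd(28,1) + gcd(0,15) + gcd(28,16) = 1+15+4 = 20.
By Pick's theorem A = I + B/2 − 1, so I = 210 − 20/2 + 1 = 201.

201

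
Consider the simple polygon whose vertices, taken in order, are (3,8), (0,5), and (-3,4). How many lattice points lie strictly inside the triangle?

1

By the shoelace formula, twice the signed area is |[3·5 − 0·8] + [0·4 − (-3)·5] + [(-3)·8 − 3·4]| = 6, so the area is 3.
Summing gcd(|Δx|,|Δy|) over the edges gives the boundary count: gcd(3,3) + gcd(3,1) + gcd(6,4) = 3+1+2 = 6.
By Pick's theorem A = I + B/2 − 1, so I = 3 − 6/2 + 1 = 1.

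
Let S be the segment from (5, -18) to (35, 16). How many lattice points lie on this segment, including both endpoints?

3

The number of lattice points on a segment between lattice points is gcd(|Δx|,|Δy|) + 1 = gcd(30,34) + 1 = 2 + 1 = 3.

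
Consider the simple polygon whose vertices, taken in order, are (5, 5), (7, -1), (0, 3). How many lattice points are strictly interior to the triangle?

16

Using the shoelace formula, 2A = |(5·(-1) − 7·5) + (7·3 − 0·(-1)) + (0·5 − 5·3)| = 34, so the area is 17.
Along each edge there are gcd(|Δx|,|Δy|)+1 lattice points, so counting each shared vertex once the boundary has gcd(2,6) + gcd(7,4) + gcd(5,2) = 2+1+1 = 4.
Pick's theorem gives I = A − B/2 + 1 = 17 − 4/2 + 1 = 16.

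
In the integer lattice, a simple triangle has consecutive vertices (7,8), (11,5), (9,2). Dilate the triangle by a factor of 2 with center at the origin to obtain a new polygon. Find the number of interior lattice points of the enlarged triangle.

By the shoelace formula, twice the signed area is |[7·5 − 11·8] + [11·2 − 9·5] + [9·8 − 7·2]| = 18, so the area is 9.
Summing gcd(|Δx|,|Δy|) over the edges gives the boundary count: gcd(4,3) + gcd(2,3) + gcd(2,6) = 1+1+2 = 4.
Scaling by 2 multiplies the area by 2² = 4 (so the new area is 36) and multiplies the boundary lattice-point count by 2, giving 8.
By Pick's theorem, the interior count of the dilated polygon is 36 − 8/2 + 1 = 33.

33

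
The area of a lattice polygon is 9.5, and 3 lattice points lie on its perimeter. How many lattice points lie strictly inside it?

9

Pick's theorem A = I + B/2 − 1 rearranges to I = A − B/2 + 1 = 9.5 − 3/2 + 1 = 9.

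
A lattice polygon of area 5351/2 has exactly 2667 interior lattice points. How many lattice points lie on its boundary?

Pick's theorem gives A = I + B/2 − 1, so B = 2(A − I + 1) = 2(5351/2 − 2667 + 1) = 19.

19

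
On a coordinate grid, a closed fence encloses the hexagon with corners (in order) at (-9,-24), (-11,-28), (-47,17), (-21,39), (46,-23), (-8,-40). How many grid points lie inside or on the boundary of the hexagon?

3256

The shoelace formula gives twice the area as |[(-9)·(-28) − (-11)·(-24)] + [(-11)·17 − (-47)·(-28)] + [(-47)·39 − (-21)·17] + [(-21)·(-23) − 46·39] + [46·(-40) − (-8)·(-23)] + [(-8)·(-24) − (-9)·(-40)]| = 6494, so the area is 3247.
The number of boundary lattice points is Σ gcd(|Δx|,|Δy|) = gcd(2,4) + gcd(36,45) + gcd(26,22) + gcd(67,62) + gcd(54,17) + gcd(1,16) = 2+9+2+1+1+1 = 16.
Pick's theorem gives I = A − B/2 + 1 = 3247 − 16/2 + 1 = 3240, so the closed region contains I + B = 3240 + 16 = 3256 lattice points.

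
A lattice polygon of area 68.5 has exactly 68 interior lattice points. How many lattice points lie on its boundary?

Pick's theorem gives A = I + B/2 − 1, so B = 2(A − I + 1) = 2(68.5 − 68 + 1) = 3.

3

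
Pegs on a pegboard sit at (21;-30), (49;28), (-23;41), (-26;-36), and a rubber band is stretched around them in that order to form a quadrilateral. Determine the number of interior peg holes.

4069

Using the shoelace formula, 2A = |[21·28 − 49·(-30)] + [49·41 − (-23)·28] + [(-23)·(-36) − (-26)·41] + [(-26)·(-30) − 21·(-36)]| = 8141, so the area is 4070.5.
The number of boundary lattice points is Σ gcd(|Δx|,|Δy|) = gcd(28,58) + gcd(72,13) + gcd(3,77) + gcd(47,6) = 2+1+1+1 = 5.
Pick's theorem gives I = A − B/2 + 1 = 4070.5 − 5/2 + 1 = 4069.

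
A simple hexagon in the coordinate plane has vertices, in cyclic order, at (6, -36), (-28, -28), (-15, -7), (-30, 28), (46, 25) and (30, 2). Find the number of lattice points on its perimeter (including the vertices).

12

Along each edge there are gcd(|Δx|,|Δy|)+1 lattice points, so counting each shared vertex once the boundary has gcd(34,8) + gcd(13,21) + gcd(15,35) + gcd(76,3) + gcd(16,23) + gcd(24,38) = 2+1+5+1+1+2 = 12.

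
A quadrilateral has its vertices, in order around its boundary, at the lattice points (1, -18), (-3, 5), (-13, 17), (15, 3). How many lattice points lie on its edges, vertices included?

24

The number of boundary lattice points is Σ gcd(|Δx|,|Δy|) = gcd(4,23) + gcd(10,12) + gcd(28,14) + gcd(14,21) = 1+2+14+7 = 24.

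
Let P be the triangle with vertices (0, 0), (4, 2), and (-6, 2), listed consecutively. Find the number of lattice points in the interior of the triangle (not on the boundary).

4

Using the shoelace formula, 2A = |(0·2 − 4·0) + (4·2 − (-6)·2) + ((-6)·0 − 0·2)| = 20, so the area is 10.
Along each edge there are gcd(|Δx|,|Δy|)+1 lattice points, so counting each shared vertex once the boundary has gcd(4,2) + gcd(10,0) + gcd(6,2) = 2+10+2 = 14.
By Pick's theorem A = I + B/2 − 1, so I = 10 − 14/2 + 1 = 4.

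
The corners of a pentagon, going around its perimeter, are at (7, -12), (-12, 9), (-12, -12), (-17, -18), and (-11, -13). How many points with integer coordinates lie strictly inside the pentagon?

Using the shoelace formula, 2A = |(7·9 − (-12)·(-12)) + ((-12)·(-12) − (-12)·9) + ((-12)·(-18) − (-17)·(-12)) + ((-17)·(-13) − (-11)·(-18)) + ((-11)·(-12) − 7·(-13))| = 429, so the area is 214.5.
Summing gcd(|Δx|,|Δy|) over the edges gives the boundary count: gcd(19,21) + gcd(0,21) + gcd(5,6) + gcd(6,5) + gcd(18,1) = 1+21+1+1+1 = 25.
Pick's theorem gives I = A − B/2 + 1 = 214.5 − 25/2 + 1 = 203.

203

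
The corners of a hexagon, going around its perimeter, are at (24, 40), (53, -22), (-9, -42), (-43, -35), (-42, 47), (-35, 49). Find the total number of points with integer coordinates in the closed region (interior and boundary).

By the shoelace formula, twice the signed area is |(24·(-22) − 53·40) + (53·(-42) − (-9)·(-22)) + ((-9)·(-35) − (-43)·(-42)) + ((-43)·47 − (-42)·(-35)) + ((-42)·49 − (-35)·47) + ((-35)·40 − 24·49)| = 13043, so the area is 6521.5.
Summing gcd(|Δx|,|Δy|) over the edges gives the boundary count: gcd(29,62) + gcd(62,20) + gcd(34,7) + gcd(1,82) + gcd(7,2) + gcd(59,9) = 1+2+1+1+1+1 = 7.
Pick's theorem gives I = A − B/2 + 1 = 6521.5 − 7/2 + 1 = 6519, so the closed region contains I + B = 6519 + 7 = 6526 lattice points.

6526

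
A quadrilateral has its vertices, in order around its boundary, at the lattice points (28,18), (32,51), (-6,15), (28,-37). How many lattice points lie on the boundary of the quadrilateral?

Along each edge there are gcd(|Δx|,|Δy|)+1 lattice points, so counting each shared vertex once the boundary has gcd(4,33) + gcd(38,36) + gcd(34,52) + gcd(0,55) = 1+2+2+55 = 60.

60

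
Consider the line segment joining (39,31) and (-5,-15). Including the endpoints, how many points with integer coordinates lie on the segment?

3

The number of lattice points on a segment between lattice points is gcd(|Δx|,|Δy|) + 1 = gcd(44,46) + 1 = 2 + 1 = 3.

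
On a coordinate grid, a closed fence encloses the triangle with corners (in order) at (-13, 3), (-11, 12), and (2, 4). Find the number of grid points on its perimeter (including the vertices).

The number of boundary lattice points is Σ gcd(|Δx|,|Δy|) = gcd(2,9) + gcd(13,8) + gcd(15,1) = 1+1+1 = 3.

3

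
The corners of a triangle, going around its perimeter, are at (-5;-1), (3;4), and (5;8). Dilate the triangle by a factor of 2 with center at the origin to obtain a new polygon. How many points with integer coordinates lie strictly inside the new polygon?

The shoelace formula gives twice the area as |((-5)·4 − 3·(-1)) + (3·8 − 5·4) + (5·(-1) − (-5)·8)| = 22, so the area is 11.
Summing gcd(|Δx|,|Δy|) over the edges gives the boundary count: gcd(8,5) + gcd(2,4) + gcd(10,9) = 1+2+1 = 4.
Scaling by 2 multiplies the area by 2² = 4 (so the new area is 44) and multiplies the boundary lattice-point count by 2, giving 8.
By Pick's theorem, the interior count of the dilated polygon is 44 − 8/2 + 1 = 41.

41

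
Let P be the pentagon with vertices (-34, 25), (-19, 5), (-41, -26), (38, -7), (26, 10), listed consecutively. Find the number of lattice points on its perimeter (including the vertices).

Summing gcd(|Δx|,|Δy|) over the edges gives the boundary count: gcd(15,20) + gcd(22,31) + gcd(79,19) + gcd(12,17) + gcd(60,15) = 5+1+1+1+15 = 23.

23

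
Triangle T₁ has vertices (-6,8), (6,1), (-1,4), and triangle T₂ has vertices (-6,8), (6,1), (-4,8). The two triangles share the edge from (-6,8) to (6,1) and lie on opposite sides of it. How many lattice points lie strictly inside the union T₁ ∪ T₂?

The union is the simple quadrilateral with vertices (-6,8), (-1,4), (6,1), (-4,8) in order.
Using the shoelace formula, 2A = |[(-6)·4 − (-1)·8] + [(-1)·1 − 6·4] + [6·8 − (-4)·1] + [(-4)·8 − (-6)·8]| = 27, so the area is 13.5.
Along each edge there are gcd(|Δx|,|Δy|)+1 lattice points, so counting each shared vertex once the boundary has gcd(5,4) + gcd(7,3) + gcd(10,7) + gcd(2,0) = 1+1+1+2 = 5.
By Pick's theorem I = A − B/2 + 1 = 13.5 − 5/2 + 1 = 12.

12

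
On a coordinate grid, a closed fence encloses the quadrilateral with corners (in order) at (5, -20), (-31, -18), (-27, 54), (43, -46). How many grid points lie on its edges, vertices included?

Summing gcd(|Δx|,|Δy|) over the edges gives the boundary count: gcd(36,2) + gcd(4,72) + gcd(70,100) + gcd(38,26) = 2+4+10+2 = 18.

18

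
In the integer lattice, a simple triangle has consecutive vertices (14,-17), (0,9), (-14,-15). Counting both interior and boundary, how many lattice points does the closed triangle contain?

Using the shoelace formula, 2A = |(14·9 − 0·(-17)) + (0·(-15) − (-14)·9) + ((-14)·(-17) − 14·(-15))| = 700, so the area is 350.
The number of boundary lattice points is Σ gcd(|Δx|,|Δy|) = gcd(14,26) + gcd(14,24) + gcd(28,2) = 2+2+2 = 6.
Pick's theorem gives I = A − B/2 + 1 = 350 − 6/2 + 1 = 348, so the closed region contains I + B = 348 + 6 = 354 lattice points.

354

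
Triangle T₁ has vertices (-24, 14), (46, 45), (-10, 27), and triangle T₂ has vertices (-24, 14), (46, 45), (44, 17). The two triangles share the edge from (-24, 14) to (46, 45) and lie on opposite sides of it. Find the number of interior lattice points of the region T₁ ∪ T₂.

The union is the simple quadrilateral with vertices (-24, 14), (-10, 27), (46, 45), (44, 17) in order.
By the shoelace formula, twice the signed area is |((-24)·27 − (-10)·14) + ((-10)·45 − 46·27) + (46·17 − 44·45) + (44·14 − (-24)·17)| = 2374, so the area is 1187.
Summing gcd(|Δx|,|Δy|) over the edges gives the boundary count: gcd(14,13) + gcd(56,18) + gcd(2,28) + gcd(68,3) = 1+2+2+1 = 6.
By Pick's theorem I = A − B/2 + 1 = 1187 − 6/2 + 1 = 1185.

1185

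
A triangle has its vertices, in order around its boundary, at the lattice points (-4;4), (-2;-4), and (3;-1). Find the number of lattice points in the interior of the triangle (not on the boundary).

The shoelace formula gives twice the area as |[(-4)·(-4) − (-2)·4] + [(-2)·(-1) − 3·(-4)] + [3·4 − (-4)·(-1)]| = 46, so the area is 23.
The number of boundary lattice points is Σ gcd(|Δx|,|Δy|) = gcd(2,8) + gcd(5,3) + gcd(7,5) = 2+1+1 = 4.
Pick's theorem gives I = A − B/2 + 1 = 23 − 4/2 + 1 = 22.

22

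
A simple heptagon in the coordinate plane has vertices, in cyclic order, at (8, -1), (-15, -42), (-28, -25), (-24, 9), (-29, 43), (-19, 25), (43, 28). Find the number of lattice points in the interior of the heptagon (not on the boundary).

Using the shoelace formula, 2A = |[8·(-42) − (-15)·(-1)] + [(-15)·(-25) − (-28)·(-42)] + [(-28)·9 − (-24)·(-25)] + [(-24)·43 − (-29)·9] + [(-29)·25 − (-19)·43] + [(-19)·28 − 43·25] + [43·(-1) − 8·28]| = 4557, so the area is 2278.5.
Along each edge there are gcd(|Δx|,|Δy|)+1 lattice points, so counting each shared vertex once the boundary has gcd(23,41) + gcd(13,17) + gcd(4,34) + gcd(5,34) + gcd(10,18) + gcd(62,3) + gcd(35,29) = 1+1+2+1+2+1+1 = 9.
By Pick's theorem A = I + B/2 − 1, so I = 2278.5 − 9/2 + 1 = 2275.

2275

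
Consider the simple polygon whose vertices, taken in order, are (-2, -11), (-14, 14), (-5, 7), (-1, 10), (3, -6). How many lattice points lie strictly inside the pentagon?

156

Using the shoelace formula, 2A = |[(-2)·14 − (-14)·(-11)] + [(-14)·7 − (-5)·14] + [(-5)·10 − (-1)·7] + [(-1)·(-6) − 3·10] + [3·(-11) − (-2)·(-6)]| = 322, so the area is 161.
Along each edge there are gcd(|Δx|,|Δy|)+1 lattice points, so counting each shared vertex once the boundary has gcd(12,25) + gcd(9,7) + gcd(4,3) + gcd(4,16) + gcd(5,5) = 1+1+1+4+5 = 12.
By Pick's theorem A = I + B/2 − 1, so I = 161 − 12/2 + 1 = 156.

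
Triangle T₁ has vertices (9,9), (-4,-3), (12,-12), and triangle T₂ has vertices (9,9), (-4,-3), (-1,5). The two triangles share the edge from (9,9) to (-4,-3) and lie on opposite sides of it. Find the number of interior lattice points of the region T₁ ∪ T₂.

186

The union is the simple quadrilateral with vertices (9,9), (12,-12), (-4,-3), (-1,5) in order.
Using the shoelace formula, 2A = |(9·(-12) − 12·9) + (12·(-3) − (-4)·(-12)) + ((-4)·5 − (-1)·(-3)) + ((-1)·9 − 9·5)| = 377, so the area is 377/2.
Along each edge there are gcd(|Δx|,|Δy|)+1 lattice points, so counting each shared vertex once the boundary has gcd(3,21) + gcd(16,9) + gcd(3,8) + gcd(10,4) = 3+1+1+2 = 7.
By Pick's theorem I = A − B/2 + 1 = 377/2 − 7/2 + 1 = 186.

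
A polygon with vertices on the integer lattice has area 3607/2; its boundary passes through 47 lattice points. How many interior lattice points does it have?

Pick's theorem A = I + B/2 − 1 rearranges to I = A − B/2 + 1 = 3607/2 − 47/2 + 1 = 1781.

1781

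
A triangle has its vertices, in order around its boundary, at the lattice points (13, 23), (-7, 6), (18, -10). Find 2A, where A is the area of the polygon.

745

By the shoelace formula, twice the signed area is |[13·6 − (-7)·23] + [(-7)·(-10) − 18·6] + [18·23 − 13·(-10)]| = 745, so the area is 372.5.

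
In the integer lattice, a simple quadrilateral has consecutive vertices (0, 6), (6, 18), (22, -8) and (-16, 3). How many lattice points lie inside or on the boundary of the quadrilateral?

325

The shoelace formula gives twice the area as |(0·18 − 6·6) + (6·(-8) − 22·18) + (22·3 − (-16)·(-8)) + ((-16)·6 − 0·3)| = 638, so the area is 319.
Summing gcd(|Δx|,|Δy|) over the edges gives the boundary count: gcd(6,12) + gcd(16,26) + gcd(38,11) + gcd(16,3) = 6+2+1+1 = 10.
Pick's theorem gives I = A − B/2 + 1 = 319 − 10/2 + 1 = 315, so the closed region contains I + B = 315 + 10 = 325 lattice points.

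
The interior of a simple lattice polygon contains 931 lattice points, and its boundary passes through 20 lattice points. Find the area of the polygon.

By Pick's theorem, A = I + B/2 − 1 = 931 + 20/2 − 1 = 940.

940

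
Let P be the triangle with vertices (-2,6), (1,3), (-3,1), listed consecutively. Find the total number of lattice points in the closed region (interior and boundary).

13

Using the shoelace formula, 2A = |[(-2)·3 − 1·6] + [1·1 − (-3)·3] + [(-3)·6 − (-2)·1]| = 18, so the area is 9.
Summing gcd(|Δx|,|Δy|) over the edges gives the boundary count: gcd(3,3) + gcd(4,2) + gcd(1,5) = 3+2+1 = 6.
Pick's theorem gives I = A − B/2 + 1 = 9 − 6/2 + 1 = 7, so the closed region contains I + B = 7 + 6 = 13 lattice points.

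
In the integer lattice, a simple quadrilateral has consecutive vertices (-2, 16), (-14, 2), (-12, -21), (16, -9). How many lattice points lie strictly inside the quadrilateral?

By the shoelace formula, twice the signed area is |((-2)·2 − (-14)·16) + ((-14)·(-21) − (-12)·2) + ((-12)·(-9) − 16·(-21)) + (16·16 − (-2)·(-9))| = 1220, so the area is 610.
The number of boundary lattice points is Σ gcd(|Δx|,|Δy|) = gcd(12,14) + gcd(2,23) + gcd(28,12) + gcd(18,25) = 2+1+4+1 = 8.
Pick's theorem gives I = A − B/2 + 1 = 610 − 8/2 + 1 = 607.

607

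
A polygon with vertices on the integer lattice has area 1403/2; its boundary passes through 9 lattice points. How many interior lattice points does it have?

Pick's theorem A = I + B/2 − 1 rearranges to I = A − B/2 + 1 = 1403/2 − 9/2 + 1 = 698.

698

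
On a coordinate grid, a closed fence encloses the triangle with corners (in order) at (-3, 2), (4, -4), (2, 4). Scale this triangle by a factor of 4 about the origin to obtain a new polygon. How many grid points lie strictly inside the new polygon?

The shoelace formula gives twice the area as |((-3)·(-4) − 4·2) + (4·4 − 2·(-4)) + (2·2 − (-3)·4)| = 44, so the area is 22.
Summing gcd(|Δx|,|Δy|) over the edges gives the boundary count: gcd(7,6) + gcd(2,8) + gcd(5,2) = 1+2+1 = 4.
Scaling by 4 multiplies the area by 4² = 16 (so the new area is 352) and multiplies the boundary lattice-point count by 4, giving 16.
By Pick's theorem, the interior count of the dilated polygon is 352 − 16/2 + 1 = 345.

345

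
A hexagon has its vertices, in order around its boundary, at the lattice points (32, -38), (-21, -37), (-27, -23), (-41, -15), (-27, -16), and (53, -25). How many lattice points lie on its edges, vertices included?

8

Summing gcd(|Δx|,|Δy|) over the edges gives the boundary count: gcd(53,1) + gcd(6,14) + gcd(14,8) + gcd(14,1) + gcd(80,9) + gcd(21,13) = 1+2+2+1+1+1 = 8.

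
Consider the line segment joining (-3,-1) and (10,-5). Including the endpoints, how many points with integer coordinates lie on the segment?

The number of lattice points on a segment between lattice points is gcd(|Δx|,|Δy|) + 1 = gcd(13,4) + 1 = 1 + 1 = 2.

2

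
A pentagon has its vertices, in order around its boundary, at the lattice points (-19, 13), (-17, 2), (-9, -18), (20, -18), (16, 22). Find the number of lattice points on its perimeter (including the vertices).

39

The number of boundary lattice points is Σ gcd(|Δx|,|Δy|) = gcd(2,11) + gcd(8,20) + gcd(29,0) + gcd(4,40) + gcd(35,9) = 1+4+29+4+1 = 39.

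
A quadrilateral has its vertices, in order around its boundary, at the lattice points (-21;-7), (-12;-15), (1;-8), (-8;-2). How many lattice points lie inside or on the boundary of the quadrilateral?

149

By the shoelace formula, twice the signed area is |((-21)·(-15) − (-12)·(-7)) + ((-12)·(-8) − 1·(-15)) + (1·(-2) − (-8)·(-8)) + ((-8)·(-7) − (-21)·(-2))| = 290, so the area is 145.
Along each edge there are gcd(|Δx|,|Δy|)+1 lattice points, so counting each shared vertex once the boundary has gcd(9,8) + gcd(13,7) + gcd(9,6) + gcd(13,5) = 1+1+3+1 = 6.
Pick's theorem gives I = A − B/2 + 1 = 145 − 6/2 + 1 = 143, so the closed region contains I + B = 143 + 6 = 149 lattice points.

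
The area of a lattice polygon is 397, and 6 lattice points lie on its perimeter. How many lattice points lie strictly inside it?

395

From Pick's theorem, I = A − B/2 + 1 = 397 − 6/2 + 1 = 395.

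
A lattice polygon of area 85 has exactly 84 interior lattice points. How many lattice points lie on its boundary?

Pick's theorem gives A = I + B/2 − 1, so B = 2(A − I + 1) = 2(85 − 84 + 1) = 4.

4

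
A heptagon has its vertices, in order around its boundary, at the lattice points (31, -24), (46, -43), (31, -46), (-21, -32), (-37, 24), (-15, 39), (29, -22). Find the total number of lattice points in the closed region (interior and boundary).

3288

By the shoelace formula, twice the signed area is |[31·(-43) − 46·(-24)] + [46·(-46) − 31·(-43)] + [31·(-32) − (-21)·(-46)] + [(-21)·24 − (-37)·(-32)] + [(-37)·39 − (-15)·24] + [(-15)·(-22) − 29·39] + [29·(-24) − 31·(-22)]| = 6556, so the area is 3278.
The number of boundary lattice points is Σ gcd(|Δx|,|Δy|) = gcd(15,19) + gcd(15,3) + gcd(52,14) + gcd(16,56) + gcd(22,15) + gcd(44,61) + gcd(2,2) = 1+3+2+8+1+1+2 = 18.
Pick's theorem gives I = A − B/2 + 1 = 3278 − 18/2 + 1 = 3270, so the closed region contains I + B = 3270 + 18 = 3288 lattice points.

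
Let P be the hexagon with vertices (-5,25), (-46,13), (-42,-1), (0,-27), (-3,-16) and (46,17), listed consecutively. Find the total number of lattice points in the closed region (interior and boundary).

2330

By the shoelace formula, twice the signed area is |[(-5)·13 − (-46)·25] + [(-46)·(-1) − (-42)·13] + [(-42)·(-27) − 0·(-1)] + [0·(-16) − (-3)·(-27)] + [(-3)·17 − 46·(-16)] + [46·25 − (-5)·17]| = 4650, so the area is 2325.
Along each edge there are gcd(|Δx|,|Δy|)+1 lattice points, so counting each shared vertex once the boundary has gcd(41,12) + gcd(4,14) + gcd(42,26) + gcd(3,11) + gcd(49,33) + gcd(51,8) = 1+2+2+1+1+1 = 8.
Pick's theorem gives I = A − B/2 + 1 = 2325 − 8/2 + 1 = 2322, so the closed region contains I + B = 2322 + 8 = 2330 lattice points.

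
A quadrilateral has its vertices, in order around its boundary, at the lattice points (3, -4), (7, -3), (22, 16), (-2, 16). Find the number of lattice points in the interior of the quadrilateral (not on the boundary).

256

The shoelace formula gives twice the area as |[3·(-3) − 7·(-4)] + [7·16 − 22·(-3)] + [22·16 − (-2)·16] + [(-2)·(-4) − 3·16]| = 541, so the area is 541/2.
Summing gcd(|Δx|,|Δy|) over the edges gives the boundary count: gcd(4,1) + gcd(15,19) + gcd(24,0) + gcd(5,20) = 1+1+24+5 = 31.
Pick's theorem gives I = A − B/2 + 1 = 541/2 − 31/2 + 1 = 256.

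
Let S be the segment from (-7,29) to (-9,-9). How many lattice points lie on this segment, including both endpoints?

The number of lattice points on a segment between lattice points is gcd(|Δx|,|Δy|) + 1 = gcd(2,38) + 1 = 2 + 1 = 3.

3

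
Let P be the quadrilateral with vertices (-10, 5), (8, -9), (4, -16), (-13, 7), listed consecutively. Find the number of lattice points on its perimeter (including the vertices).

Along each edge there are gcd(|Δx|,|Δy|)+1 lattice points, so counting each shared vertex once the boundary has gcd(18,14) + gcd(4,7) + gcd(17,23) + gcd(3,2) = 2+1+1+1 = 5.

5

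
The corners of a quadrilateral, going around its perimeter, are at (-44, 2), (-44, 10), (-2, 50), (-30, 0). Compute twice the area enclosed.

1092

By the shoelace formula, twice the signed area is |((-44)·10 − (-44)·2) + ((-44)·50 − (-2)·10) + ((-2)·0 − (-30)·50) + ((-30)·2 − (-44)·0)| = 1092, so the area is 546.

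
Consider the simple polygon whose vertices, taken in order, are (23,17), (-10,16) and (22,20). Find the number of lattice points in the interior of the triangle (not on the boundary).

By the shoelace formula, twice the signed area is |[23·16 − (-10)·17] + [(-10)·20 − 22·16] + [22·17 − 23·20]| = 100, so the area is 50.
The number of boundary lattice points is Σ gcd(|Δx|,|Δy|) = gcd(33,1) + gcd(32,4) + gcd(1,3) = 1+4+1 = 6.
Pick's theorem gives I = A − B/2 + 1 = 50 − 6/2 + 1 = 48.

48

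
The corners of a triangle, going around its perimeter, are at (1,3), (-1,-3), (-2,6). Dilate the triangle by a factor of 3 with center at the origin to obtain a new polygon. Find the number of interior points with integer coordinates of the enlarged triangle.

100

The shoelace formula gives twice the area as |(1·(-3) − (-1)·3) + ((-1)·6 − (-2)·(-3)) + ((-2)·3 − 1·6)| = 24, so the area is 12.
The number of boundary lattice points is Σ gcd(|Δx|,|Δy|) = gcd(2,6) + gcd(1,9) + gcd(3,3) = 2+1+3 = 6.
Scaling by 3 multiplies the area by 3² = 9 (so the new area is 108) and multiplies the boundary lattice-point count by 3, giving 18.
By Pick's theorem, the interior count of the dilated polygon is 108 − 18/2 + 1 = 100.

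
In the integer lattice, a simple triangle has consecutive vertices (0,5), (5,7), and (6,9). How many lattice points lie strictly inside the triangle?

The shoelace formula gives twice the area as |[0·7 − 5·5] + [5·9 − 6·7] + [6·5 − 0·9]| = 8, so the area is 4.
Along each edge there are gcd(|Δx|,|Δy|)+1 lattice points, so counting each shared vertex once the boundary has gcd(5,2) + gcd(1,2) + gcd(6,4) = 1+1+2 = 4.
Pick's theorem gives I = A − B/2 + 1 = 4 − 4/2 + 1 = 3.

3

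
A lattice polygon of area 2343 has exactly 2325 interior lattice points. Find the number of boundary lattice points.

38

Pick's theorem gives A = I + B/2 − 1, so B = 2(A − I + 1) = 2(2343 − 2325 + 1) = 38.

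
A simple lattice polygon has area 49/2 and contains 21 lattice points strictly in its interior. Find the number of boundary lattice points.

Pick's theorem gives A = I + B/2 − 1, so B = 2(A − I + 1) = 2(49/2 − 21 + 1) = 9.

9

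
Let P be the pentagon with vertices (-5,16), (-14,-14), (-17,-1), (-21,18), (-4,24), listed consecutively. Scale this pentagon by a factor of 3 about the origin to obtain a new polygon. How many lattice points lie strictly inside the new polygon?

2839

Using the shoelace formula, 2A = |((-5)·(-14) − (-14)·16) + ((-14)·(-1) − (-17)·(-14)) + ((-17)·18 − (-21)·(-1)) + ((-21)·24 − (-4)·18) + ((-4)·16 − (-5)·24)| = 633, so the area is 316.5.
Along each edge there are gcd(|Δx|,|Δy|)+1 lattice points, so counting each shared vertex once the boundary has gcd(9,30) + gcd(3,13) + gcd(4,19) + gcd(17,6) + gcd(1,8) = 3+1+1+1+1 = 7.
Scaling by 3 multiplies the area by 3² = 9 (so the new area is 5697/2) and multiplies the boundary lattice-point count by 3, giving 21.
By Pick's theorem, the interior count of the dilated polygon is 5697/2 − 21/2 + 1 = 2839.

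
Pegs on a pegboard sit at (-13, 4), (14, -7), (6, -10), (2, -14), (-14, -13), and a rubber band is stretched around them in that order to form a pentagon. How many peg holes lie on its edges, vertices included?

8

Along each edge there are gcd(|Δx|,|Δy|)+1 lattice points, so counting each shared vertex once the boundary has gcd(27,11) + gcd(8,3) + gcd(4,4) + gcd(16,1) + gcd(1,17) = 1+1+4+1+1 = 8.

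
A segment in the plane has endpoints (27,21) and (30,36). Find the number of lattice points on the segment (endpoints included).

The number of lattice points on a segment between lattice points is gcd(|Δx|,|Δy|) + 1 = gcd(3,15) + 1 = 3 + 1 = 4.

4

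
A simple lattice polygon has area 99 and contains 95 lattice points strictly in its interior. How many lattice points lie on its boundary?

Pick's theorem gives A = I + B/2 − 1, so B = 2(A − I + 1) = 2(99 − 95 + 1) = 10.

10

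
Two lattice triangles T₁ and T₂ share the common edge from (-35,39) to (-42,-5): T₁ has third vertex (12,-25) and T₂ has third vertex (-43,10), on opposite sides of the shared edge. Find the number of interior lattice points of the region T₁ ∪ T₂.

The union is the simple quadrilateral with vertices (-35,39), (12,-25), (-42,-5), (-43,10) in order.
Using the shoelace formula, 2A = |((-35)·(-25) − 12·39) + (12·(-5) − (-42)·(-25)) + ((-42)·10 − (-43)·(-5)) + ((-43)·39 − (-35)·10)| = 2665, so the area is 2665/2.
Summing gcd(|Δx|,|Δy|) over the edges gives the boundary count: gcd(47,64) + gcd(54,20) + gcd(1,15) + gcd(8,29) = 1+2+1+1 = 5.
By Pick's theorem I = A − B/2 + 1 = 2665/2 − 5/2 + 1 = 1331.

1331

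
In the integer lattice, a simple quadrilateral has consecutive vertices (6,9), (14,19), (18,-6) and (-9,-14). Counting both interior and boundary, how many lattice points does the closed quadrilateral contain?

374

The shoelace formula gives twice the area as |(6·19 − 14·9) + (14·(-6) − 18·19) + (18·(-14) − (-9)·(-6)) + ((-9)·9 − 6·(-14))| = 741, so the area is 370.5.
The number of boundary lattice points is Σ gcd(|Δx|,|Δy|) = gcd(8,10) + gcd(4,25) + gcd(27,8) + gcd(15,23) = 2+1+1+1 = 5.
Pick's theorem gives I = A − B/2 + 1 = 370.5 − 5/2 + 1 = 369, so the closed region contains I + B = 369 + 5 = 374 lattice points.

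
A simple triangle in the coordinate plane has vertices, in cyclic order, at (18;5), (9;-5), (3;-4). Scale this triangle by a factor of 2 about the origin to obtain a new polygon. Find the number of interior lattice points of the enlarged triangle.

134

By the shoelace formula, twice the signed area is |[18·(-5) − 9·5] + [9·(-4) − 3·(-5)] + [3·5 − 18·(-4)]| = 69, so the area is 69/2.
Along each edge there are gcd(|Δx|,|Δy|)+1 lattice points, so counting each shared vertex once the boundary has gcd(9,10) + gcd(6,1) + gcd(15,9) = 1+1+3 = 5.
Scaling by 2 multiplies the area by 2² = 4 (so the new area is 138) and multiplies the boundary lattice-point count by 2, giving 10.
By Pick's theorem, the interior count of the dilated polygon is 138 − 10/2 + 1 = 134.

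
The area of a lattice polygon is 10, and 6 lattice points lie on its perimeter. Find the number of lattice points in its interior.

From Pick's theorem, I = A − B/2 + 1 = 10 − 6/2 + 1 = 8.

8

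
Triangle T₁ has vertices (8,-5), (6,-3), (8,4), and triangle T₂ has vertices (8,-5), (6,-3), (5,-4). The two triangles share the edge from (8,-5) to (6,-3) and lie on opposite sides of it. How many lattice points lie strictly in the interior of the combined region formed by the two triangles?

The union is the simple quadrilateral with vertices (8,-5), (8,4), (6,-3), (5,-4) in order.
By the shoelace formula, twice the signed area is |[8·4 − 8·(-5)] + [8·(-3) − 6·4] + [6·(-4) − 5·(-3)] + [5·(-5) − 8·(-4)]| = 22, so the area is 11.
Summing gcd(|Δx|,|Δy|) over the edges gives the boundary count: gcd(0,9) + gcd(2,7) + gcd(1,1) + gcd(3,1) = 9+1+1+1 = 12.
By Pick's theorem I = A − B/2 + 1 = 11 − 12/2 + 1 = 6.

6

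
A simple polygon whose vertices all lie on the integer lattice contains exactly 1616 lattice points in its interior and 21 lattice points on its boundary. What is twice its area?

By Pick's theorem, A = I + B/2 − 1 = 1616 + 21/2 − 1 = 3251/2.
Hence 2A = 3251.

3251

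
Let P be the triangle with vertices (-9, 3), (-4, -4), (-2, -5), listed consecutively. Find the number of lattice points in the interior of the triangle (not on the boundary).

By the shoelace formula, twice the signed area is |((-9)·(-4) − (-4)·3) + ((-4)·(-5) − (-2)·(-4)) + ((-2)·3 − (-9)·(-5))| = 9, so the area is 4.5.
Summing gcd(|Δx|,|Δy|) over the edges gives the boundary count: gcd(5,7) + gcd(2,1) + gcd(7,8) = 1+1+1 = 3.
Pick's theorem gives I = A − B/2 + 1 = 4.5 − 3/2 + 1 = 4.

4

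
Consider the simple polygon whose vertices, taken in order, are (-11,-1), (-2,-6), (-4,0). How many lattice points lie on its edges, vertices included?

4

Summing gcd(|Δx|,|Δy|) over the edges gives the boundary count: gcd(9,5) + gcd(2,6) + gcd(7,1) = 1+2+1 = 4.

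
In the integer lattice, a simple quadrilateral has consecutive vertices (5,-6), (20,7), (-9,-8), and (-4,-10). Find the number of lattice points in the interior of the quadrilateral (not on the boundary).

Using the shoelace formula, 2A = |[5·7 − 20·(-6)] + [20·(-8) − (-9)·7] + [(-9)·(-10) − (-4)·(-8)] + [(-4)·(-6) − 5·(-10)]| = 190, so the area is 95.
Along each edge there are gcd(|Δx|,|Δy|)+1 lattice points, so counting each shared vertex once the boundary has gcd(15,13) + gcd(29,15) + gcd(5,2) + gcd(9,4) = 1+1+1+1 = 4.
By Pick's theorem A = I + B/2 − 1, so I = 95 − 4/2 + 1 = 94.

94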